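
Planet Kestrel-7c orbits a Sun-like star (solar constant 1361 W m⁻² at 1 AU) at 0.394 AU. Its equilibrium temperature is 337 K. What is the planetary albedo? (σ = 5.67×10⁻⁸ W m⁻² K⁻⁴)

A ≈ 0.67

Flux at 0.394 AU: S = 1361/0.394² = 8770 W m⁻².
From T_eq⁴ = S(1−A)/(4σ): 1−A = 4σT_eq⁴/S.
1−A = 4 × 5.67×10⁻⁸ × (337)⁴ / 8770 = 0.334.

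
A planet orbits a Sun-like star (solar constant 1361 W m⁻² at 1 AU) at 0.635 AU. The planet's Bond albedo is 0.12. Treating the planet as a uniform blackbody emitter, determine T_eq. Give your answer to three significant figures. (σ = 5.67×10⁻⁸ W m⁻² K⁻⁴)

Flux at 0.635 AU: S = 1361/0.635² = 3380 W m⁻².
Energy balance: absorbed = emitted ⇒ πR²·S(1−A) = 4πR²·σT_eq⁴, so T_eq⁴ = S(1−A)/(4σ).
T_eq = [3380 × 0.88 / (4 × 5.67×10⁻⁸)]^(1/4) = (1.31×10¹⁰)^(1/4) = 338 K.

T_eq ≈ 338 K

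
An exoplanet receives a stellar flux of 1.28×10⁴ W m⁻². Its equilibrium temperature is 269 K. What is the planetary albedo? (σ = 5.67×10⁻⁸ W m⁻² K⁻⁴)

From T_eq⁴ = S(1−A)/(4σ): 1−A = 4σT_eq⁴/S.
1−A = 4 × 5.67×10⁻⁸ × (269)⁴ / 1.28×10⁴ = 0.093.

A ≈ 0.91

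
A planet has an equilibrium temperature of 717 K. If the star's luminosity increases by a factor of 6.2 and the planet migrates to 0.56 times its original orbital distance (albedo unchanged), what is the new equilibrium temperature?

T_eq ∝ L^(1/4) · d^(−1/2).
T′ = 717 × 6.2^(1/4) / 0.56^(1/2) = 1510 K.

T_eq ≈ 1510 K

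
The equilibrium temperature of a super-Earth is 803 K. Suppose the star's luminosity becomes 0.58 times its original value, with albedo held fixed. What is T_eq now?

T_eq ≈ 701 K

T_eq ∝ L^(1/4) · d^(−1/2).
T′ = 803 × 0.58^(1/4) = 701 K.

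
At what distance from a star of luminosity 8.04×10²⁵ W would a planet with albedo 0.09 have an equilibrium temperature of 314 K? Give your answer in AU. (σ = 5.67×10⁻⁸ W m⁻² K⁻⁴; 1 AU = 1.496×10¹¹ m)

From T_eq⁴ = L(1−A)/(16πσd²): d = √[L(1−A)/(16πσT_eq⁴)].
d = √[8.04×10²⁵ × 0.91 / (16π × 5.67×10⁻⁸ × (314)⁴)] = 5.14×10¹⁰ m = 0.344 AU.

d ≈ 0.344 AU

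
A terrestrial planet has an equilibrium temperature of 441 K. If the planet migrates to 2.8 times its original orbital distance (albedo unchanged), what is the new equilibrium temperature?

T_eq ∝ L^(1/4) · d^(−1/2).
T′ = 441 / 2.8^(1/2) = 264 K.

T_eq ≈ 264 K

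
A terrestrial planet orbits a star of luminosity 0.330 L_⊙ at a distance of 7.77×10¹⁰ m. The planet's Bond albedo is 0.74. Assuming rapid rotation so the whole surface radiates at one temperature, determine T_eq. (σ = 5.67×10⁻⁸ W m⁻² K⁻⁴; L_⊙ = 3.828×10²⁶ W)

T_eq ≈ 209 K

L = 0.330 × 3.828×10²⁶ = 1.26×10²⁶ W.
Flux: S = L/(4πd²) = 1.26×10²⁶/(4π×(7.77×10¹⁰)²) = 1670 W m⁻².
Energy balance: absorbed = emitted ⇒ πR²·S(1−A) = 4πR²·σT_eq⁴, so T_eq⁴ = S(1−A)/(4σ).
T_eq = [1670 × 0.26 / (4 × 5.67×10⁻⁸)]^(1/4) = (1.91×10⁹)^(1/4) = 209 K.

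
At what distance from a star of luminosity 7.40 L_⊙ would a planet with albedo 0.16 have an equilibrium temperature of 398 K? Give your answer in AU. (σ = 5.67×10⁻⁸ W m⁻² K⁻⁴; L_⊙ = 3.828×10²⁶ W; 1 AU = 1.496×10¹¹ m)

L = 7.40 × 3.828×10²⁶ = 2.83×10²⁷ W.
From T_eq⁴ = L(1−A)/(16πσd²): d = √[L(1−A)/(16πσT_eq⁴)].
d = √[2.83×10²⁷ × 0.84 / (16π × 5.67×10⁻⁸ × (398)⁴)] = 1.82×10¹¹ m = 1.22 AU.

d ≈ 1.22 AU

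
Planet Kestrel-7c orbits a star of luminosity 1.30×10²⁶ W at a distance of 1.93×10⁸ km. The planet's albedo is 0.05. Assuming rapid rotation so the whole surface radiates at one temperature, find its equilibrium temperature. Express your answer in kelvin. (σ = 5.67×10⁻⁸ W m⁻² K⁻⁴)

d = 1.93×10⁸ km = 1.93×10¹¹ m.
Flux: S = L/(4πd²) = 1.30×10²⁶/(4π×(1.93×10¹¹)²) = 278 W m⁻².
Energy balance: absorbed = emitted ⇒ πR²·S(1−A) = 4πR²·σT_eq⁴, so T_eq⁴ = S(1−A)/(4σ).
T_eq = [278 × 0.95 / (4 × 5.67×10⁻⁸)]^(1/4) = (1.16×10⁹)^(1/4) = 185 K.

T_eq ≈ 185 K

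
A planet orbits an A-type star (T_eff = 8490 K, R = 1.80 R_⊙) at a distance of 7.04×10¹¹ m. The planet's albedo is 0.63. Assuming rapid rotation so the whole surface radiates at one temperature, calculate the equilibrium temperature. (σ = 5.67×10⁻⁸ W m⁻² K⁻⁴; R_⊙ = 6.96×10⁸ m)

R_⋆ = 1.80 × 6.96×10⁸ = 1.25×10⁹ m.
L = 4πR_⋆²σT_⋆⁴ = 4π(1.25×10⁹)² × 5.67×10⁻⁸ × (8490)⁴ = 5.81×10²⁷ W.
S = L/(4πd²) = 933 W m⁻².
Energy balance: absorbed = emitted ⇒ πR²·S(1−A) = 4πR²·σT_eq⁴, so T_eq⁴ = S(1−A)/(4σ).
T_eq = [933 × 0.37 / (4 × 5.67×10⁻⁸)]^(1/4) = (1.52×10⁹)^(1/4) = 198 K.

T_eq ≈ 198 K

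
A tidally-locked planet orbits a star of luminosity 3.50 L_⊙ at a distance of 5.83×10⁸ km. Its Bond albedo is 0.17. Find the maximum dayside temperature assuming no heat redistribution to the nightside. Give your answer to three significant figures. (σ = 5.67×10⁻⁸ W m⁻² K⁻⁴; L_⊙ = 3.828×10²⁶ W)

d = 5.83×10⁸ km = 5.83×10¹¹ m.
L = 3.50 × 3.828×10²⁶ = 1.34×10²⁷ W.
Flux: S = L/(4πd²) = 1.34×10²⁷/(4π×(5.83×10¹¹)²) = 314 W m⁻².
With no redistribution each surface element balances locally: S(1−A) = σT⁴.
T = [314 × 0.83 / 5.67×10⁻⁸]^(1/4) = (4.59×10⁹)^(1/4) = 260 K.

T_ss ≈ 260 K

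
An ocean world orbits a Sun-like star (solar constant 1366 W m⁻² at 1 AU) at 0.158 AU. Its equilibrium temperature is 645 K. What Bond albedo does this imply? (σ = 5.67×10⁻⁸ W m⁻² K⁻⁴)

A ≈ 0.28

Flux at 0.158 AU: S = 1366/0.158² = 5.47×10⁴ W m⁻².
From T_eq⁴ = S(1−A)/(4σ): 1−A = 4σT_eq⁴/S.
1−A = 4 × 5.67×10⁻⁸ × (645)⁴ / 5.47×10⁴ = 0.717.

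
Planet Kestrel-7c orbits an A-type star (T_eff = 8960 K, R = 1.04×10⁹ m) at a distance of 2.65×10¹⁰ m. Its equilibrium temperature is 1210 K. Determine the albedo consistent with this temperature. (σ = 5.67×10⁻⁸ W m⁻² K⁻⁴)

L = 4πR_⋆²σT_⋆⁴ = 4π(1.04×10⁹)² × 5.67×10⁻⁸ × (8960)⁴ = 4.97×10²⁷ W.
S = L/(4πd²) = 5.63×10⁵ W m⁻².
From T_eq⁴ = S(1−A)/(4σ): 1−A = 4σT_eq⁴/S.
1−A = 4 × 5.67×10⁻⁸ × (1210)⁴ / 5.63×10⁵ = 0.864.

A ≈ 0.14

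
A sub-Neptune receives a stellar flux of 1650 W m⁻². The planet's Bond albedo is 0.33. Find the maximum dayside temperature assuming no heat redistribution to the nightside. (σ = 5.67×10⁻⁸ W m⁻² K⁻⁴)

T_ss ≈ 374 K

With no redistribution each surface element balances locally: S(1−A) = σT⁴.
T = [1650 × 0.67 / 5.67×10⁻⁸]^(1/4) = (1.95×10¹⁰)^(1/4) = 374 K.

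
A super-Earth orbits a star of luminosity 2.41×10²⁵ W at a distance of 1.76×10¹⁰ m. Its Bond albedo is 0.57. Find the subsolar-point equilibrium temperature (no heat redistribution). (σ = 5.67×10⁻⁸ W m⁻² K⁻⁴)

T_ss ≈ 465 K

Flux: S = L/(4πd²) = 2.41×10²⁵/(4π×(1.76×10¹⁰)²) = 6190 W m⁻².
At the subsolar point the surface absorbs S(1−A) and emits σT⁴ per unit area — no factor of 4, since only the local patch is in balance.
T = [6190 × 0.43 / 5.67×10⁻⁸]^(1/4) = (4.70×10¹⁰)^(1/4) = 465 K.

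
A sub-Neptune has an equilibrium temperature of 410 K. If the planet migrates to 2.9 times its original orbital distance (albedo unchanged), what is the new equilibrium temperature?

T_eq ∝ L^(1/4) · d^(−1/2).
T′ = 410 / 2.9^(1/2) = 241 K.

T_eq ≈ 241 K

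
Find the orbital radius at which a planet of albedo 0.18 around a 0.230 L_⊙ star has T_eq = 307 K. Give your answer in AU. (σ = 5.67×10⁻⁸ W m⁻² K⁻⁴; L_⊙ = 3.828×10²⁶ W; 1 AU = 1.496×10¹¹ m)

L = 0.230 × 3.828×10²⁶ = 8.80×10²⁵ W.
From T_eq⁴ = L(1−A)/(16πσd²): d = √[L(1−A)/(16πσT_eq⁴)].
d = √[8.80×10²⁵ × 0.82 / (16π × 5.67×10⁻⁸ × (307)⁴)] = 5.34×10¹⁰ m = 0.357 AU.

d ≈ 0.357 AU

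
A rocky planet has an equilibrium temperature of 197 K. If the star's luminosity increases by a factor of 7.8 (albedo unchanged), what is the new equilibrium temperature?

T_eq ≈ 329 K

T_eq ∝ L^(1/4) · d^(−1/2).
T′ = 197 × 7.8^(1/4) = 329 K.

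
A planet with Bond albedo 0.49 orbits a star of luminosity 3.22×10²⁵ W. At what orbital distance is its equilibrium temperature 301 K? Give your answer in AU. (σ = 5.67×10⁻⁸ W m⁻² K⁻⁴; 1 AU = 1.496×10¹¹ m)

From T_eq⁴ = L(1−A)/(16πσd²): d = √[L(1−A)/(16πσT_eq⁴)].
d = √[3.22×10²⁵ × 0.51 / (16π × 5.67×10⁻⁸ × (301)⁴)] = 2.65×10¹⁰ m = 0.177 AU.

d ≈ 0.177 AU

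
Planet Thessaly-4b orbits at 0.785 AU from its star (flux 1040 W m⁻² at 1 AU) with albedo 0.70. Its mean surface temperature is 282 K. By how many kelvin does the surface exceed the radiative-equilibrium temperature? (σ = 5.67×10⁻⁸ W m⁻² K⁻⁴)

S = 1040/0.785² = 1688 W m⁻².
T_eq = [S(1−A)/(4σ)]^(1/4) = [1688×0.30/(4×5.67×10⁻⁸)]^(1/4) = 217.4 K.
ΔT = T_surf − T_eq = 282 − 217.4.

ΔT ≈ 64.6 K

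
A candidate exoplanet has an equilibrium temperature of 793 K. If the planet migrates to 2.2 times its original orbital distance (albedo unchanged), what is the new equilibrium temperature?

T_eq ∝ L^(1/4) · d^(−1/2).
T′ = 793 / 2.2^(1/2) = 535 K.

T_eq ≈ 535 K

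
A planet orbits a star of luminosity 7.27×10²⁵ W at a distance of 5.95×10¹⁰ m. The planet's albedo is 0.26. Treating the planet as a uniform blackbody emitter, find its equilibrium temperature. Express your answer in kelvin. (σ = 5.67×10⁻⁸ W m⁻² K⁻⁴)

Flux: S = L/(4πd²) = 7.27×10²⁵/(4π×(5.95×10¹⁰)²) = 1630 W m⁻².
Energy balance: absorbed = emitted ⇒ πR²·S(1−A) = 4πR²·σT_eq⁴, so T_eq⁴ = S(1−A)/(4σ).
T_eq = [1630 × 0.74 / (4 × 5.67×10⁻⁸)]^(1/4) = (5.33×10⁹)^(1/4) = 270 K.

T_eq ≈ 270 K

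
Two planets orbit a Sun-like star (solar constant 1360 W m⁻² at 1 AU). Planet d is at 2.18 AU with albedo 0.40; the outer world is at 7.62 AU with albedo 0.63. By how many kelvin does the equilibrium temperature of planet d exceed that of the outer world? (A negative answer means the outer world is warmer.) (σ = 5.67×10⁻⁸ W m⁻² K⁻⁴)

T_eq = [S₀(1−A)/(4σd²)]^(1/4), so T ∝ (1−A)^(1/4) / √d.
T₁ = [1360×0.60/(4×5.67×10⁻⁸×2.18²)]^(1/4) = 165.88 K.
T₂ = [1360×0.37/(4×5.67×10⁻⁸×7.62²)]^(1/4) = 78.62 K.

ΔT ≈ 87.3 K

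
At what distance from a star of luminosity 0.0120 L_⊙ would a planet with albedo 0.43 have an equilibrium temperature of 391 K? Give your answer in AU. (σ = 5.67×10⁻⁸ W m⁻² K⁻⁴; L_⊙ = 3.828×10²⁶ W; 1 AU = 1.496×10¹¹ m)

L = 0.0120 × 3.828×10²⁶ = 4.59×10²⁴ W.
From T_eq⁴ = L(1−A)/(16πσd²): d = √[L(1−A)/(16πσT_eq⁴)].
d = √[4.59×10²⁴ × 0.57 / (16π × 5.67×10⁻⁸ × (391)⁴)] = 6.27×10⁹ m = 0.0419 AU.

d ≈ 0.0419 AU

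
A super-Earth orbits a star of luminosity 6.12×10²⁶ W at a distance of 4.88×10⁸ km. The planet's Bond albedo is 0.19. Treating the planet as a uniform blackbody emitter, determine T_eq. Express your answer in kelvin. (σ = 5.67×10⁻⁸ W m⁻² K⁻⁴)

T_eq ≈ 164 K

d = 4.88×10⁸ km = 4.88×10¹¹ m.
Flux: S = L/(4πd²) = 6.12×10²⁶/(4π×(4.88×10¹¹)²) = 205 W m⁻².
Energy balance: absorbed = emitted ⇒ πR²·S(1−A) = 4πR²·σT_eq⁴, so T_eq⁴ = S(1−A)/(4σ).
T_eq = [205 × 0.81 / (4 × 5.67×10⁻⁸)]^(1/4) = (7.30×10⁸)^(1/4) = 164 K.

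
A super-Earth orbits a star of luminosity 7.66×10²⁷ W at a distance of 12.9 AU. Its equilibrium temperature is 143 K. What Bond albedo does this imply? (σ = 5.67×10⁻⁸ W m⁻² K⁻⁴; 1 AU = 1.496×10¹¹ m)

A ≈ 0.42

d = 12.9 AU = 1.93×10¹² m.
Flux: S = L/(4πd²) = 7.66×10²⁷/(4π×(1.93×10¹²)²) = 164 W m⁻².
From T_eq⁴ = S(1−A)/(4σ): 1−A = 4σT_eq⁴/S.
1−A = 4 × 5.67×10⁻⁸ × (143)⁴ / 164 = 0.579.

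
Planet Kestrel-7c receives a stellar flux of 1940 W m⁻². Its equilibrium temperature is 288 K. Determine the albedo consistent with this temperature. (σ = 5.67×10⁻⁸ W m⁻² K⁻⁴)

A ≈ 0.20

From T_eq⁴ = S(1−A)/(4σ): 1−A = 4σT_eq⁴/S.
1−A = 4 × 5.67×10⁻⁸ × (288)⁴ / 1940 = 0.804.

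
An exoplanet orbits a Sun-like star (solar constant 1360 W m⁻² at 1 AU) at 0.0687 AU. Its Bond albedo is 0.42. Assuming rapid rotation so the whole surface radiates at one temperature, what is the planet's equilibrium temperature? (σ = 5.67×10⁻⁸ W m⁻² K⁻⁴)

Flux at 0.0687 AU: S = 1360/0.0687² = 2.88×10⁵ W m⁻².
Energy balance: absorbed = emitted ⇒ πR²·S(1−A) = 4πR²·σT_eq⁴, so T_eq⁴ = S(1−A)/(4σ).
T_eq = [2.88×10⁵ × 0.58 / (4 × 5.67×10⁻⁸)]^(1/4) = (7.37×10¹¹)^(1/4) = 927 K.

T_eq ≈ 927 K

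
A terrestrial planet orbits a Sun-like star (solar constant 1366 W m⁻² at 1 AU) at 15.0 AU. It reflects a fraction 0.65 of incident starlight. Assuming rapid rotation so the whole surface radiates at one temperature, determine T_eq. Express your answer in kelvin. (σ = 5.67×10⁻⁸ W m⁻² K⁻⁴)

T_eq ≈ 55.3 K

Flux at 15.0 AU: S = 1366/15.0² = 6.07 W m⁻².
Energy balance: absorbed = emitted ⇒ πR²·S(1−A) = 4πR²·σT_eq⁴, so T_eq⁴ = S(1−A)/(4σ).
T_eq = [6.07 × 0.35 / (4 × 5.67×10⁻⁸)]^(1/4) = (9.37×10⁶)^(1/4) = 55.3 K.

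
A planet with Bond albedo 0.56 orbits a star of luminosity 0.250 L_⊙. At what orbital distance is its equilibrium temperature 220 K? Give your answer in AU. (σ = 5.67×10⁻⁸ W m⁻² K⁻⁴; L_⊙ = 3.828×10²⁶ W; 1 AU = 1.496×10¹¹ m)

d ≈ 0.531 AU

L = 0.250 × 3.828×10²⁶ = 9.57×10²⁵ W.
From T_eq⁴ = L(1−A)/(16πσd²): d = √[L(1−A)/(16πσT_eq⁴)].
d = √[9.57×10²⁵ × 0.44 / (16π × 5.67×10⁻⁸ × (220)⁴)] = 7.94×10¹⁰ m = 0.531 AU.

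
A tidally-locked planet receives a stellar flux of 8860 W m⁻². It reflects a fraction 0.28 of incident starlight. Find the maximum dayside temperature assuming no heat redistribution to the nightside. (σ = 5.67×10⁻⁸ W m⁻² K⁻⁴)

With no redistribution each surface element balances locally: S(1−A) = σT⁴.
T = [8860 × 0.72 / 5.67×10⁻⁸]^(1/4) = (1.13×10¹¹)^(1/4) = 579 K.

T_ss ≈ 579 K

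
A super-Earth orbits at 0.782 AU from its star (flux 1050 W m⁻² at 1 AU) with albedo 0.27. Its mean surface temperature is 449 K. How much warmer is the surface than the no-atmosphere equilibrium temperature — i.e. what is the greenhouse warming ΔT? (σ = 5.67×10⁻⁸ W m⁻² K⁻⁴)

ΔT ≈ 176.3 K

S = 1050/0.782² = 1717 W m⁻².
T_eq = [S(1−A)/(4σ)]^(1/4) = [1717×0.73/(4×5.67×10⁻⁸)]^(1/4) = 272.7 K.
ΔT = T_surf − T_eq = 449 − 272.7.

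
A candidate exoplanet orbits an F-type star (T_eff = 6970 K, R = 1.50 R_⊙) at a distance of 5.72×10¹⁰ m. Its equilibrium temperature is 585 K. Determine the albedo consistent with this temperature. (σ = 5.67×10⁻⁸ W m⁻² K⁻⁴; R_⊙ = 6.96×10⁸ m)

A ≈ 0.40

R_⋆ = 1.50 × 6.96×10⁸ = 1.04×10⁹ m.
L = 4πR_⋆²σT_⋆⁴ = 4π(1.04×10⁹)² × 5.67×10⁻⁸ × (6970)⁴ = 1.83×10²⁷ W.
S = L/(4πd²) = 4.46×10⁴ W m⁻².
From T_eq⁴ = S(1−A)/(4σ): 1−A = 4σT_eq⁴/S.
1−A = 4 × 5.67×10⁻⁸ × (585)⁴ / 4.46×10⁴ = 0.596.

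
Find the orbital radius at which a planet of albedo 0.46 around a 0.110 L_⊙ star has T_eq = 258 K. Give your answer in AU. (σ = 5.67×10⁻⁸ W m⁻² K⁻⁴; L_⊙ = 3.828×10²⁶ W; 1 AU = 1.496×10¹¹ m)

d ≈ 0.284 AU

L = 0.110 × 3.828×10²⁶ = 4.21×10²⁵ W.
From T_eq⁴ = L(1−A)/(16πσd²): d = √[L(1−A)/(16πσT_eq⁴)].
d = √[4.21×10²⁵ × 0.54 / (16π × 5.67×10⁻⁸ × (258)⁴)] = 4.24×10¹⁰ m = 0.284 AU.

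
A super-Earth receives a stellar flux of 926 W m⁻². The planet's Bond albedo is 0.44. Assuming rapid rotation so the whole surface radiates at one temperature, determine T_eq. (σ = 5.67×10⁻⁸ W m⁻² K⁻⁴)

Energy balance: absorbed = emitted ⇒ πR²·S(1−A) = 4πR²·σT_eq⁴, so T_eq⁴ = S(1−A)/(4σ).
T_eq = [926 × 0.56 / (4 × 5.67×10⁻⁸)]^(1/4) = (2.29×10⁹)^(1/4) = 219 K.

T_eq ≈ 219 K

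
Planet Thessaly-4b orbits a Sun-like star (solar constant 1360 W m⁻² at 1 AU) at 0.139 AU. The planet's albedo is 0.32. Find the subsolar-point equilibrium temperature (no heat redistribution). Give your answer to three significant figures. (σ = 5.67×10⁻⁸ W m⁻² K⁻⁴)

T_ss ≈ 959 K

Flux at 0.139 AU: S = 1360/0.139² = 7.04×10⁴ W m⁻².
At the subsolar point the surface absorbs S(1−A) and emits σT⁴ per unit area — no factor of 4, since only the local patch is in balance.
T = [7.04×10⁴ × 0.68 / 5.67×10⁻⁸]^(1/4) = (8.44×10¹¹)^(1/4) = 959 K.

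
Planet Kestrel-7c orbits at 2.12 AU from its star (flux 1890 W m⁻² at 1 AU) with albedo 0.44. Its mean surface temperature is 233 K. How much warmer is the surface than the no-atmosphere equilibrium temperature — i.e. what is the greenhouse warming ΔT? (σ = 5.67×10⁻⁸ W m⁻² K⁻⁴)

ΔT ≈ 53.5 K

S = 1890/2.12² = 420.5 W m⁻².
T_eq = [S(1−A)/(4σ)]^(1/4) = [420.5×0.56/(4×5.67×10⁻⁸)]^(1/4) = 179.5 K.
ΔT = T_surf − T_eq = 233 − 179.5.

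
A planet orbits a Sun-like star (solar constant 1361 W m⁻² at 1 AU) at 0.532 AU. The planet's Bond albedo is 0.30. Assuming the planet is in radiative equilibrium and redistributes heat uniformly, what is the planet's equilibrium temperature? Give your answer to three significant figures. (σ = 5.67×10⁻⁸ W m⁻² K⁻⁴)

T_eq ≈ 349 K

Flux at 0.532 AU: S = 1361/0.532² = 4810 W m⁻².
Energy balance: absorbed = emitted ⇒ πR²·S(1−A) = 4πR²·σT_eq⁴, so T_eq⁴ = S(1−A)/(4σ).
T_eq = [4810 × 0.70 / (4 × 5.67×10⁻⁸)]^(1/4) = (1.48×10¹⁰)^(1/4) = 349 K.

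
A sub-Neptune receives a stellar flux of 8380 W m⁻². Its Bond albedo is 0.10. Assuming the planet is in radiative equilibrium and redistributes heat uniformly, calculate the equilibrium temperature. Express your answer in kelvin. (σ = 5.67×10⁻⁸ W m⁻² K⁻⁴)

T_eq ≈ 427 K

Energy balance: absorbed = emitted ⇒ πR²·S(1−A) = 4πR²·σT_eq⁴, so T_eq⁴ = S(1−A)/(4σ).
T_eq = [8380 × 0.90 / (4 × 5.67×10⁻⁸)]^(1/4) = (3.33×10¹⁰)^(1/4) = 427 K.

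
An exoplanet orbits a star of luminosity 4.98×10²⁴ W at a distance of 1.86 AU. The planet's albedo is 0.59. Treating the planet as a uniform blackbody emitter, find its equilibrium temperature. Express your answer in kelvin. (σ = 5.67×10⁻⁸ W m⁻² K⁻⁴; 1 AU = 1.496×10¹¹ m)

T_eq ≈ 55.2 K

d = 1.86 AU = 2.78×10¹¹ m.
Flux: S = L/(4πd²) = 4.98×10²⁴/(4π×(2.78×10¹¹)²) = 5.12 W m⁻².
Energy balance: absorbed = emitted ⇒ πR²·S(1−A) = 4πR²·σT_eq⁴, so T_eq⁴ = S(1−A)/(4σ).
T_eq = [5.12 × 0.41 / (4 × 5.67×10⁻⁸)]^(1/4) = (9.25×10⁶)^(1/4) = 55.2 K.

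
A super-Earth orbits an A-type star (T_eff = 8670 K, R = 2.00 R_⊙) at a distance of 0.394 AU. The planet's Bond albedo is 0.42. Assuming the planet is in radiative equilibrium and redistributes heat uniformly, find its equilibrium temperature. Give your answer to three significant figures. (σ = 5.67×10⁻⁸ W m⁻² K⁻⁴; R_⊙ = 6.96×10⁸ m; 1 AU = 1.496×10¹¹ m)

R_⋆ = 2.00 × 6.96×10⁸ = 1.39×10⁹ m.
d = 0.394 AU = 5.89×10¹⁰ m.
L = 4πR_⋆²σT_⋆⁴ = 4π(1.39×10⁹)² × 5.67×10⁻⁸ × (8670)⁴ = 7.80×10²⁷ W.
S = L/(4πd²) = 1.79×10⁵ W m⁻².
Energy balance: absorbed = emitted ⇒ πR²·S(1−A) = 4πR²·σT_eq⁴, so T_eq⁴ = S(1−A)/(4σ).
T_eq = [1.79×10⁵ × 0.58 / (4 × 5.67×10⁻⁸)]^(1/4) = (4.57×10¹¹)^(1/4) = 822 K.

T_eq ≈ 822 K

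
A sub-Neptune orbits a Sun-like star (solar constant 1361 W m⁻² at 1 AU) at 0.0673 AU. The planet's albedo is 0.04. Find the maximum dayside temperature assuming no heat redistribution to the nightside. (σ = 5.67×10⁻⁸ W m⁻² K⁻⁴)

T_ss ≈ 1500 K

Flux at 0.0673 AU: S = 1361/0.0673² = 3.00×10⁵ W m⁻².
With no redistribution each surface element balances locally: S(1−A) = σT⁴.
T = [3.00×10⁵ × 0.96 / 5.67×10⁻⁸]^(1/4) = (5.09×10¹²)^(1/4) = 1500 K.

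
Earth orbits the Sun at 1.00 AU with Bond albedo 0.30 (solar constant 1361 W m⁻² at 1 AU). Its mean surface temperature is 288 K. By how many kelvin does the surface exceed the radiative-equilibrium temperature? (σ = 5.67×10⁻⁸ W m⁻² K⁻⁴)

ΔT ≈ 33.4 K

S = 1361/1.00² = 1361 W m⁻².
T_eq = [S(1−A)/(4σ)]^(1/4) = [1361×0.70/(4×5.67×10⁻⁸)]^(1/4) = 254.6 K.
ΔT = T_surf − T_eq = 288 − 254.6.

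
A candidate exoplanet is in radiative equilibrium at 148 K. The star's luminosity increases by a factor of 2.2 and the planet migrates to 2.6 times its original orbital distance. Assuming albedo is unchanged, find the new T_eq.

T_eq ≈ 112 K

T_eq ∝ L^(1/4) · d^(−1/2).
T′ = 148 × 2.2^(1/4) / 2.6^(1/2) = 112 K.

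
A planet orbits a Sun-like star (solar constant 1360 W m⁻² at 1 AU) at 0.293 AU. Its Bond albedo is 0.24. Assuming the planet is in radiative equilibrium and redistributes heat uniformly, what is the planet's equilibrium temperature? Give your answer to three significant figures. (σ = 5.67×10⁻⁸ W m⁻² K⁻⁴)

T_eq ≈ 480 K

Flux at 0.293 AU: S = 1360/0.293² = 1.58×10⁴ W m⁻².
Energy balance: absorbed = emitted ⇒ πR²·S(1−A) = 4πR²·σT_eq⁴, so T_eq⁴ = S(1−A)/(4σ).
T_eq = [1.58×10⁴ × 0.76 / (4 × 5.67×10⁻⁸)]^(1/4) = (5.31×10¹⁰)^(1/4) = 480 K.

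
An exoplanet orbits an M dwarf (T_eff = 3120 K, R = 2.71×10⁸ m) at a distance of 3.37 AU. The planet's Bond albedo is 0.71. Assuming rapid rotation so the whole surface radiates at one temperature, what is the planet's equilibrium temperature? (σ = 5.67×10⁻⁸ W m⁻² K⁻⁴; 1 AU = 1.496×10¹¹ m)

d = 3.37 AU = 5.04×10¹¹ m.
L = 4πR_⋆²σT_⋆⁴ = 4π(2.71×10⁸)² × 5.67×10⁻⁸ × (3120)⁴ = 4.96×10²⁴ W.
S = L/(4πd²) = 1.55 W m⁻².
Energy balance: absorbed = emitted ⇒ πR²·S(1−A) = 4πR²·σT_eq⁴, so T_eq⁴ = S(1−A)/(4σ).
T_eq = [1.55 × 0.29 / (4 × 5.67×10⁻⁸)]^(1/4) = (1.99×10⁶)^(1/4) = 37.5 K.

T_eq ≈ 37.5 K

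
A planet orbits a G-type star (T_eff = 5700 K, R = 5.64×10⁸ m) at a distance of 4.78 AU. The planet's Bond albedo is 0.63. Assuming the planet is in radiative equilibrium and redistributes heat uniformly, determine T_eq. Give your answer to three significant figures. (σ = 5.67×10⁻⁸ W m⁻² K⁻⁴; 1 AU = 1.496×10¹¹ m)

d = 4.78 AU = 7.15×10¹¹ m.
L = 4πR_⋆²σT_⋆⁴ = 4π(5.64×10⁸)² × 5.67×10⁻⁸ × (5700)⁴ = 2.39×10²⁶ W.
S = L/(4πd²) = 37.2 W m⁻².
Energy balance: absorbed = emitted ⇒ πR²·S(1−A) = 4πR²·σT_eq⁴, so T_eq⁴ = S(1−A)/(4σ).
T_eq = [37.2 × 0.37 / (4 × 5.67×10⁻⁸)]^(1/4) = (6.07×10⁷)^(1/4) = 88.3 K.

T_eq ≈ 88.3 K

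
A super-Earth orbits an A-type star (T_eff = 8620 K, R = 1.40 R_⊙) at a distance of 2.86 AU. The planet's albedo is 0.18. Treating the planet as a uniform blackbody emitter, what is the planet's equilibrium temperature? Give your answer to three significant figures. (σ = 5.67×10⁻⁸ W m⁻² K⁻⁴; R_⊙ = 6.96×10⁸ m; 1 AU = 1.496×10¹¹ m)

R_⋆ = 1.40 × 6.96×10⁸ = 9.74×10⁸ m.
d = 2.86 AU = 4.28×10¹¹ m.
L = 4πR_⋆²σT_⋆⁴ = 4π(9.74×10⁸)² × 5.67×10⁻⁸ × (8620)⁴ = 3.74×10²⁷ W.
S = L/(4πd²) = 1620 W m⁻².
Energy balance: absorbed = emitted ⇒ πR²·S(1−A) = 4πR²·σT_eq⁴, so T_eq⁴ = S(1−A)/(4σ).
T_eq = [1620 × 0.82 / (4 × 5.67×10⁻⁸)]^(1/4) = (5.87×10⁹)^(1/4) = 277 K.

T_eq ≈ 277 K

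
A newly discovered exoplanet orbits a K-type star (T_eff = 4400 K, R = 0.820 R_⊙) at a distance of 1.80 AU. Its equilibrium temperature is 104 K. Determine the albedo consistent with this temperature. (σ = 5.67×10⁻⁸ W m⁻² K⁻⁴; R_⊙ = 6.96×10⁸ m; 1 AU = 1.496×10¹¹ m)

A ≈ 0.72

R_⋆ = 0.820 × 6.96×10⁸ = 5.71×10⁸ m.
d = 1.80 AU = 2.69×10¹¹ m.
L = 4πR_⋆²σT_⋆⁴ = 4π(5.71×10⁸)² × 5.67×10⁻⁸ × (4400)⁴ = 8.70×10²⁵ W.
S = L/(4πd²) = 95.5 W m⁻².
From T_eq⁴ = S(1−A)/(4σ): 1−A = 4σT_eq⁴/S.
1−A = 4 × 5.67×10⁻⁸ × (104)⁴ / 95.5 = 0.278.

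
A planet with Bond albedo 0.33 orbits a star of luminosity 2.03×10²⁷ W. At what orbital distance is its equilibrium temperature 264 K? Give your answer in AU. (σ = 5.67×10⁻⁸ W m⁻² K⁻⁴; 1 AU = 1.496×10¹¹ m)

From T_eq⁴ = L(1−A)/(16πσd²): d = √[L(1−A)/(16πσT_eq⁴)].
d = √[2.03×10²⁷ × 0.67 / (16π × 5.67×10⁻⁸ × (264)⁴)] = 3.13×10¹¹ m = 2.10 AU.

d ≈ 2.10 AU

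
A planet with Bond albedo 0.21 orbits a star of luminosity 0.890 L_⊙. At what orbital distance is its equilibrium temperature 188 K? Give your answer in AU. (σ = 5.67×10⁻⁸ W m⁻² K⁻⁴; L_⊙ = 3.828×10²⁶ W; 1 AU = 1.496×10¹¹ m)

d ≈ 1.84 AU

L = 0.890 × 3.828×10²⁶ = 3.41×10²⁶ W.
From T_eq⁴ = L(1−A)/(16πσd²): d = √[L(1−A)/(16πσT_eq⁴)].
d = √[3.41×10²⁶ × 0.79 / (16π × 5.67×10⁻⁸ × (188)⁴)] = 2.75×10¹¹ m = 1.84 AU.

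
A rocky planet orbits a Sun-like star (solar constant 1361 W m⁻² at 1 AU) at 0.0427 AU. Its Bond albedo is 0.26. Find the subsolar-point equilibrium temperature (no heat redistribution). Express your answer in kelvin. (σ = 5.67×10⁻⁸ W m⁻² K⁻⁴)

T_ss ≈ 1770 K

Flux at 0.0427 AU: S = 1361/0.0427² = 7.46×10⁵ W m⁻².
At the subsolar point the surface absorbs S(1−A) and emits σT⁴ per unit area — no factor of 4, since only the local patch is in balance.
T = [7.46×10⁵ × 0.74 / 5.67×10⁻⁸]^(1/4) = (9.74×10¹²)^(1/4) = 1770 K.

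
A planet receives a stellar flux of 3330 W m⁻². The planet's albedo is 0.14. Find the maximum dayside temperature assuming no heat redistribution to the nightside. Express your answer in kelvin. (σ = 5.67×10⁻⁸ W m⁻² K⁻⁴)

With no redistribution each surface element balances locally: S(1−A) = σT⁴.
T = [3330 × 0.86 / 5.67×10⁻⁸]^(1/4) = (5.05×10¹⁰)^(1/4) = 474 K.

T_ss ≈ 474 K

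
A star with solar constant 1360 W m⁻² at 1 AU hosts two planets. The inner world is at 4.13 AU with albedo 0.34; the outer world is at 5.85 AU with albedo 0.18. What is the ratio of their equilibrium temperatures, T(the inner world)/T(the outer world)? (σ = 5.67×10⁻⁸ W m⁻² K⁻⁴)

T_eq = [S₀(1−A)/(4σd²)]^(1/4), so T ∝ (1−A)^(1/4) / √d.
T₁ = [1360×0.66/(4×5.67×10⁻⁸×4.13²)]^(1/4) = 123.42 K.
T₂ = [1360×0.82/(4×5.67×10⁻⁸×5.85²)]^(1/4) = 109.48 K.

T₁/T₂ ≈ 1.127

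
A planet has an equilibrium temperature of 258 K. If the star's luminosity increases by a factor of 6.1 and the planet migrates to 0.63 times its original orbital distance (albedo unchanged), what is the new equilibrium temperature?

T_eq ∝ L^(1/4) · d^(−1/2).
T′ = 258 × 6.1^(1/4) / 0.63^(1/2) = 511 K.

T_eq ≈ 511 K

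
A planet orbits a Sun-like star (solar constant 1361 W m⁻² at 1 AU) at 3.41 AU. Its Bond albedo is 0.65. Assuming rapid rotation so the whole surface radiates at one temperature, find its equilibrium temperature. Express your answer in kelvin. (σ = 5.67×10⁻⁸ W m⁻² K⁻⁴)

T_eq ≈ 116 K

Flux at 3.41 AU: S = 1361/3.41² = 117 W m⁻².
Energy balance: absorbed = emitted ⇒ πR²·S(1−A) = 4πR²·σT_eq⁴, so T_eq⁴ = S(1−A)/(4σ).
T_eq = [117 × 0.35 / (4 × 5.67×10⁻⁸)]^(1/4) = (1.81×10⁸)^(1/4) = 116 K.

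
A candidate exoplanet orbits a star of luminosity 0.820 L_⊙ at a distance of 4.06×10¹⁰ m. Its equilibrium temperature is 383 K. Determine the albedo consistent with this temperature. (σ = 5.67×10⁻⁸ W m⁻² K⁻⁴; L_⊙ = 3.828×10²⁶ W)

A ≈ 0.68

L = 0.820 × 3.828×10²⁶ = 3.14×10²⁶ W.
Flux: S = L/(4πd²) = 3.14×10²⁶/(4π×(4.06×10¹⁰)²) = 1.52×10⁴ W m⁻².
From T_eq⁴ = S(1−A)/(4σ): 1−A = 4σT_eq⁴/S.
1−A = 4 × 5.67×10⁻⁸ × (383)⁴ / 1.52×10⁴ = 0.322.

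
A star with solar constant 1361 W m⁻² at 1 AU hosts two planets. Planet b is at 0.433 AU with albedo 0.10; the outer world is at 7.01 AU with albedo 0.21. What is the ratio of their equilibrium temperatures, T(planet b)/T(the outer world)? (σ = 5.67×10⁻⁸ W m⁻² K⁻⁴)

T_eq = [S₀(1−A)/(4σd²)]^(1/4), so T ∝ (1−A)^(1/4) / √d.
T₁ = [1361×0.90/(4×5.67×10⁻⁸×0.433²)]^(1/4) = 411.97 K.
T₂ = [1361×0.79/(4×5.67×10⁻⁸×7.01²)]^(1/4) = 99.11 K.

T₁/T₂ ≈ 4.157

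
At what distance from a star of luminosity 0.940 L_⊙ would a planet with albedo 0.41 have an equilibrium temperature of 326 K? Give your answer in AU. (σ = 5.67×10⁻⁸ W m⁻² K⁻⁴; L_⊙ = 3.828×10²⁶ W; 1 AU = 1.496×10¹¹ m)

L = 0.940 × 3.828×10²⁶ = 3.60×10²⁶ W.
From T_eq⁴ = L(1−A)/(16πσd²): d = √[L(1−A)/(16πσT_eq⁴)].
d = √[3.60×10²⁶ × 0.59 / (16π × 5.67×10⁻⁸ × (326)⁴)] = 8.12×10¹⁰ m = 0.543 AU.

d ≈ 0.543 AU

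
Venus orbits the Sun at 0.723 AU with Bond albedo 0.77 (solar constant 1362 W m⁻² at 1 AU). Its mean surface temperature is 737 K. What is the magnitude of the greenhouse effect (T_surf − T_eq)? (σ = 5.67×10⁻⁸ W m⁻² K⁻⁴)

ΔT ≈ 510.3 K

S = 1362/0.723² = 2606 W m⁻².
T_eq = [S(1−A)/(4σ)]^(1/4) = [2606×0.23/(4×5.67×10⁻⁸)]^(1/4) = 226.7 K.
ΔT = T_surf − T_eq = 737 − 226.7.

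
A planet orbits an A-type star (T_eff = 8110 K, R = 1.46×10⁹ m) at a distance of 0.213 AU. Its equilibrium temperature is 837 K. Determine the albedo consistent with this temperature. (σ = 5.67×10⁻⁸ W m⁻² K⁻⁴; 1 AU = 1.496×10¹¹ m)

A ≈ 0.78

d = 0.213 AU = 3.19×10¹⁰ m.
L = 4πR_⋆²σT_⋆⁴ = 4π(1.46×10⁹)² × 5.67×10⁻⁸ × (8110)⁴ = 6.57×10²⁷ W.
S = L/(4πd²) = 5.15×10⁵ W m⁻².
From T_eq⁴ = S(1−A)/(4σ): 1−A = 4σT_eq⁴/S.
1−A = 4 × 5.67×10⁻⁸ × (837)⁴ / 5.15×10⁵ = 0.216.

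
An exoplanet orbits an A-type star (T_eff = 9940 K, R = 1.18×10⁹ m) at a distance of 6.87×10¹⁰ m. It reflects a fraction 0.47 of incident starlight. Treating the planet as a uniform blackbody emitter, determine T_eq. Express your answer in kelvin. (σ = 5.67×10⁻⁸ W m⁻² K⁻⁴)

L = 4πR_⋆²σT_⋆⁴ = 4π(1.18×10⁹)² × 5.67×10⁻⁸ × (9940)⁴ = 9.69×10²⁷ W.
S = L/(4πd²) = 1.63×10⁵ W m⁻².
Energy balance: absorbed = emitted ⇒ πR²·S(1−A) = 4πR²·σT_eq⁴, so T_eq⁴ = S(1−A)/(4σ).
T_eq = [1.63×10⁵ × 0.53 / (4 × 5.67×10⁻⁸)]^(1/4) = (3.82×10¹¹)^(1/4) = 786 K.

T_eq ≈ 786 K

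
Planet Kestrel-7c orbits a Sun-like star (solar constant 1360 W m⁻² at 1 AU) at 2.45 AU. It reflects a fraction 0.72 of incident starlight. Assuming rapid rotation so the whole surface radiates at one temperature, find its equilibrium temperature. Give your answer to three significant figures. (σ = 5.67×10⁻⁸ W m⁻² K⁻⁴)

Flux at 2.45 AU: S = 1360/2.45² = 227 W m⁻².
Energy balance: absorbed = emitted ⇒ πR²·S(1−A) = 4πR²·σT_eq⁴, so T_eq⁴ = S(1−A)/(4σ).
T_eq = [227 × 0.28 / (4 × 5.67×10⁻⁸)]^(1/4) = (2.80×10⁸)^(1/4) = 129 K.

T_eq ≈ 129 K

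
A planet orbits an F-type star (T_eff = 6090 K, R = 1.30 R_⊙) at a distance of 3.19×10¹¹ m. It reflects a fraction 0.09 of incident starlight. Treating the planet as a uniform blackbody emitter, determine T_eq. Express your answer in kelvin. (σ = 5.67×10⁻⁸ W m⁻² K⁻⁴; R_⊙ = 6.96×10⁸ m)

T_eq ≈ 224 K

R_⋆ = 1.30 × 6.96×10⁸ = 9.05×10⁸ m.
L = 4πR_⋆²σT_⋆⁴ = 4π(9.05×10⁸)² × 5.67×10⁻⁸ × (6090)⁴ = 8.02×10²⁶ W.
S = L/(4πd²) = 627 W m⁻².
Energy balance: absorbed = emitted ⇒ πR²·S(1−A) = 4πR²·σT_eq⁴, so T_eq⁴ = S(1−A)/(4σ).
T_eq = [627 × 0.91 / (4 × 5.67×10⁻⁸)]^(1/4) = (2.52×10⁹)^(1/4) = 224 K.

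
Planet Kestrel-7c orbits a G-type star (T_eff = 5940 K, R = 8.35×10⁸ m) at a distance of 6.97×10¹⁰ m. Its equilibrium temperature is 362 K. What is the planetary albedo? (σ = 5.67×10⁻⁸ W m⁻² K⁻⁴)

L = 4πR_⋆²σT_⋆⁴ = 4π(8.35×10⁸)² × 5.67×10⁻⁸ × (5940)⁴ = 6.18×10²⁶ W.
S = L/(4πd²) = 1.01×10⁴ W m⁻².
From T_eq⁴ = S(1−A)/(4σ): 1−A = 4σT_eq⁴/S.
1−A = 4 × 5.67×10⁻⁸ × (362)⁴ / 1.01×10⁴ = 0.384.

A ≈ 0.62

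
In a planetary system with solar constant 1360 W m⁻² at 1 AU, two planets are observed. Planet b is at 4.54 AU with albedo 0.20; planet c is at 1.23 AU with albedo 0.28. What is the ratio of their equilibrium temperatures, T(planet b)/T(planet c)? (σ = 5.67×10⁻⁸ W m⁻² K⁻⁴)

T₁/T₂ ≈ 0.534

T_eq = [S₀(1−A)/(4σd²)]^(1/4), so T ∝ (1−A)^(1/4) / √d.
T₁ = [1360×0.80/(4×5.67×10⁻⁸×4.54²)]^(1/4) = 123.51 K.
T₂ = [1360×0.72/(4×5.67×10⁻⁸×1.23²)]^(1/4) = 231.13 K.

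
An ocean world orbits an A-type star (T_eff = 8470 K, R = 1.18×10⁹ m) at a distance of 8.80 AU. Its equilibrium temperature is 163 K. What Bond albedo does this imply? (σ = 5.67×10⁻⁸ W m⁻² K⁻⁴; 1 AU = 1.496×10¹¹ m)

d = 8.80 AU = 1.32×10¹² m.
L = 4πR_⋆²σT_⋆⁴ = 4π(1.18×10⁹)² × 5.67×10⁻⁸ × (8470)⁴ = 5.11×10²⁷ W.
S = L/(4πd²) = 234 W m⁻².
From T_eq⁴ = S(1−A)/(4σ): 1−A = 4σT_eq⁴/S.
1−A = 4 × 5.67×10⁻⁸ × (163)⁴ / 234 = 0.683.

A ≈ 0.32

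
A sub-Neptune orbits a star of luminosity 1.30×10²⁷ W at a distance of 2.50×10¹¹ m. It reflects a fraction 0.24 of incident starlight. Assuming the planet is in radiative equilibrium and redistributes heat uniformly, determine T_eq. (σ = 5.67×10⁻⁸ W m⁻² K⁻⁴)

Flux: S = L/(4πd²) = 1.30×10²⁷/(4π×(2.50×10¹¹)²) = 1660 W m⁻².
Energy balance: absorbed = emitted ⇒ πR²·S(1−A) = 4πR²·σT_eq⁴, so T_eq⁴ = S(1−A)/(4σ).
T_eq = [1660 × 0.76 / (4 × 5.67×10⁻⁸)]^(1/4) = (5.55×10⁹)^(1/4) = 273 K.

T_eq ≈ 273 K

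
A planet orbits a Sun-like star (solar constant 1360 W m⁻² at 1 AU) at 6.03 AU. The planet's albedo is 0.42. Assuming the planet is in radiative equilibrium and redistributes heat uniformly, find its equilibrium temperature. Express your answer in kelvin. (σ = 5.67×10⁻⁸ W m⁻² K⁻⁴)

T_eq ≈ 98.9 K

Flux at 6.03 AU: S = 1360/6.03² = 37.4 W m⁻².
Energy balance: absorbed = emitted ⇒ πR²·S(1−A) = 4πR²·σT_eq⁴, so T_eq⁴ = S(1−A)/(4σ).
T_eq = [37.4 × 0.58 / (4 × 5.67×10⁻⁸)]^(1/4) = (9.57×10⁷)^(1/4) = 98.9 K.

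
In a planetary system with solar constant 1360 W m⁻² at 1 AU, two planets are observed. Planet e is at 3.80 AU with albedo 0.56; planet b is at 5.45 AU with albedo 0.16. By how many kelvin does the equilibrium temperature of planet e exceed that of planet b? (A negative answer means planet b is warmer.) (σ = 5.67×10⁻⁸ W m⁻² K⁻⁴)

ΔT ≈ 2.1 K

T_eq = [S₀(1−A)/(4σd²)]^(1/4), so T ∝ (1−A)^(1/4) / √d.
T₁ = [1360×0.44/(4×5.67×10⁻⁸×3.80²)]^(1/4) = 116.26 K.
T₂ = [1360×0.84/(4×5.67×10⁻⁸×5.45²)]^(1/4) = 114.12 K.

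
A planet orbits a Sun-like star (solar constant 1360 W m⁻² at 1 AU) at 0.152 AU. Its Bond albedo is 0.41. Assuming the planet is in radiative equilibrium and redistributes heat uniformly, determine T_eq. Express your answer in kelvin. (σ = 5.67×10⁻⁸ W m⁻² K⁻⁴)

T_eq ≈ 626 K

Flux at 0.152 AU: S = 1360/0.152² = 5.89×10⁴ W m⁻².
Energy balance: absorbed = emitted ⇒ πR²·S(1−A) = 4πR²·σT_eq⁴, so T_eq⁴ = S(1−A)/(4σ).
T_eq = [5.89×10⁴ × 0.59 / (4 × 5.67×10⁻⁸)]^(1/4) = (1.53×10¹¹)^(1/4) = 626 K.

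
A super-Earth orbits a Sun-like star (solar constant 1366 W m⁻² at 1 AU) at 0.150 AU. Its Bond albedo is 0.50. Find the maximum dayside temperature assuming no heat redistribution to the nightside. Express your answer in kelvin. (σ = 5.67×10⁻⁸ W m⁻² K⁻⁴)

T_ss ≈ 855 K

Flux at 0.150 AU: S = 1366/0.150² = 6.07×10⁴ W m⁻².
With no redistribution each surface element balances locally: S(1−A) = σT⁴.
T = [6.07×10⁴ × 0.50 / 5.67×10⁻⁸]^(1/4) = (5.35×10¹¹)^(1/4) = 855 K.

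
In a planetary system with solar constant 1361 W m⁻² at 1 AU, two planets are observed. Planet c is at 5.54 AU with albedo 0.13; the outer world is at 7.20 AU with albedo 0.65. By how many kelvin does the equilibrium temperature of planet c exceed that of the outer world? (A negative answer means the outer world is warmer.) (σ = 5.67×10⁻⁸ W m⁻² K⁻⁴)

ΔT ≈ 34.4 K

T_eq = [S₀(1−A)/(4σd²)]^(1/4), so T ∝ (1−A)^(1/4) / √d.
T₁ = [1361×0.87/(4×5.67×10⁻⁸×5.54²)]^(1/4) = 114.20 K.
T₂ = [1361×0.35/(4×5.67×10⁻⁸×7.20²)]^(1/4) = 79.78 K.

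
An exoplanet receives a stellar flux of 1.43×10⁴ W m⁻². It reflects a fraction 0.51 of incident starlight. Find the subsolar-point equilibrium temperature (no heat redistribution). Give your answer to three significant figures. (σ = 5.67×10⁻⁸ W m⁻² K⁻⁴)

At the subsolar point the surface absorbs S(1−A) and emits σT⁴ per unit area — no factor of 4, since only the local patch is in balance.
T = [1.43×10⁴ × 0.49 / 5.67×10⁻⁸]^(1/4) = (1.24×10¹¹)^(1/4) = 593 K.

T_ss ≈ 593 K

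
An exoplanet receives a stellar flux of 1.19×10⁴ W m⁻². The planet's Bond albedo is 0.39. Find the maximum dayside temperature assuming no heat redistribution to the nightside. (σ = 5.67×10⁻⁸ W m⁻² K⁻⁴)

With no redistribution each surface element balances locally: S(1−A) = σT⁴.
T = [1.19×10⁴ × 0.61 / 5.67×10⁻⁸]^(1/4) = (1.28×10¹¹)^(1/4) = 598 K.

T_ss ≈ 598 K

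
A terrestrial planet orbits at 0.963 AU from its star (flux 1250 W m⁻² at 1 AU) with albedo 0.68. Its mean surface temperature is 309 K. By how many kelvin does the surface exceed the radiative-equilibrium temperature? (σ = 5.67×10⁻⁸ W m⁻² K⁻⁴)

ΔT ≈ 100.2 K

S = 1250/0.963² = 1348 W m⁻².
T_eq = [S(1−A)/(4σ)]^(1/4) = [1348×0.32/(4×5.67×10⁻⁸)]^(1/4) = 208.8 K.
ΔT = T_surf − T_eq = 309 − 208.8.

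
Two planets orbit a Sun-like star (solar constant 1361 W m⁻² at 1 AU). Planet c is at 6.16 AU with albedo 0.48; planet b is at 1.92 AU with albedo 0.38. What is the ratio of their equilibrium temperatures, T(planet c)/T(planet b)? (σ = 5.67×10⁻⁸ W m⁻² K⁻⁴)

T_eq = [S₀(1−A)/(4σd²)]^(1/4), so T ∝ (1−A)^(1/4) / √d.
T₁ = [1361×0.52/(4×5.67×10⁻⁸×6.16²)]^(1/4) = 95.23 K.
T₂ = [1361×0.62/(4×5.67×10⁻⁸×1.92²)]^(1/4) = 178.24 K.

T₁/T₂ ≈ 0.534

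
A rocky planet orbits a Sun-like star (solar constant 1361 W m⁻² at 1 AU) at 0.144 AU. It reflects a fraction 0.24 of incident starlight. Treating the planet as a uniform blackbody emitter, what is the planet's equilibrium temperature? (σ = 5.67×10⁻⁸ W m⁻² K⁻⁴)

Flux at 0.144 AU: S = 1361/0.144² = 6.56×10⁴ W m⁻².
Energy balance: absorbed = emitted ⇒ πR²·S(1−A) = 4πR²·σT_eq⁴, so T_eq⁴ = S(1−A)/(4σ).
T_eq = [6.56×10⁴ × 0.76 / (4 × 5.67×10⁻⁸)]^(1/4) = (2.20×10¹¹)^(1/4) = 685 K.

T_eq ≈ 685 K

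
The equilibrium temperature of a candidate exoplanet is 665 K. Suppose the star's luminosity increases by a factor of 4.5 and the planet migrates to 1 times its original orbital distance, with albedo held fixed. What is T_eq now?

T_eq ≈ 969 K

T_eq ∝ L^(1/4) · d^(−1/2).
T′ = 665 × 4.5^(1/4) / 1^(1/2) = 969 K.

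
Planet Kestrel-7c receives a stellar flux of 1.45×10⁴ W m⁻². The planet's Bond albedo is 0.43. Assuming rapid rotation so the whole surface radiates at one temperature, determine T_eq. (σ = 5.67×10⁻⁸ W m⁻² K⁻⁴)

T_eq ≈ 437 K

Energy balance: absorbed = emitted ⇒ πR²·S(1−A) = 4πR²·σT_eq⁴, so T_eq⁴ = S(1−A)/(4σ).
T_eq = [1.45×10⁴ × 0.57 / (4 × 5.67×10⁻⁸)]^(1/4) = (3.64×10¹⁰)^(1/4) = 437 K.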